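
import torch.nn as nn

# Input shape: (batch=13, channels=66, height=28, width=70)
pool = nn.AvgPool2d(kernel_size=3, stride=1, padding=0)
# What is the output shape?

Input shape: (13, 66, 28, 70)
Output shape: (13, 66, 26, 68)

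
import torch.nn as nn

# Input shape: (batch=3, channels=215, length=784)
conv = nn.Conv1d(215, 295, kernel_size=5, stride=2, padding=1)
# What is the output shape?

Input shape: (3, 215, 784)
Output shape: (3, 295, 391)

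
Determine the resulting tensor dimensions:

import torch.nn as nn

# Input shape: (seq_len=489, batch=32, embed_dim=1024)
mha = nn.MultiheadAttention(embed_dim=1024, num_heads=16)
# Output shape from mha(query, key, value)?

Input shape: (489, 32, 1024)
Output shape: (489, 32, 1024)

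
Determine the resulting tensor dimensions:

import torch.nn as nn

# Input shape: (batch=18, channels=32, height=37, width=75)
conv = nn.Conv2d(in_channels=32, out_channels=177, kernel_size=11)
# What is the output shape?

Input shape: (18, 32, 37, 75)
Output shape: (18, 177, 27, 65)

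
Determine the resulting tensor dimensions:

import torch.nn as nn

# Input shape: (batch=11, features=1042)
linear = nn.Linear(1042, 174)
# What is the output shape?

Input shape: (11, 1042)
Output shape: (11, 174)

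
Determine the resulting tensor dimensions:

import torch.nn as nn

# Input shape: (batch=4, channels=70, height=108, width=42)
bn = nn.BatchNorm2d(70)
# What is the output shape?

Input shape: (4, 70, 108, 42)
Output shape: (4, 70, 108, 42)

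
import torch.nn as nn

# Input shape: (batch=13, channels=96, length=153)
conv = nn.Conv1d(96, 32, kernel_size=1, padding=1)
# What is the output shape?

Input shape: (13, 96, 153)
Output shape: (13, 32, 155)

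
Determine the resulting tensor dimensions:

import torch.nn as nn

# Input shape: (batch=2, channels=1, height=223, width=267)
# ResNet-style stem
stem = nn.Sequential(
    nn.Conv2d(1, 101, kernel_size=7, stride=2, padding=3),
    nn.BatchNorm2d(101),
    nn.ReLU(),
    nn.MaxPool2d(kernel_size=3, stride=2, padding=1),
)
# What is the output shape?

Input shape: (2, 1, 223, 267)
  -> after Conv2d 7x7 stride=2: (2, 101, 112, 134)
Output shape: (2, 101, 56, 67)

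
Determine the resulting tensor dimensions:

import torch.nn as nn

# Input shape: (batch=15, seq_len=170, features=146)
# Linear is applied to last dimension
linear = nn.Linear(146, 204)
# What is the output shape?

Input shape: (15, 170, 146)
Output shape: (15, 170, 204)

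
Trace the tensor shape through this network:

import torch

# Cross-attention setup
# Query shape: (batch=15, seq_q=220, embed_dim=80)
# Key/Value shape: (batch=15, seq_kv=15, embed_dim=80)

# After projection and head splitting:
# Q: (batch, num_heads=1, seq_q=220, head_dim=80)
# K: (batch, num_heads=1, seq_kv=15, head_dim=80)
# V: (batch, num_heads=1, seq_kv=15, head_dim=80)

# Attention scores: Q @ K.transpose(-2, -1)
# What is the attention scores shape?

Input shape: (15, 220, 80)
Output shape: (15, 1, 220, 15)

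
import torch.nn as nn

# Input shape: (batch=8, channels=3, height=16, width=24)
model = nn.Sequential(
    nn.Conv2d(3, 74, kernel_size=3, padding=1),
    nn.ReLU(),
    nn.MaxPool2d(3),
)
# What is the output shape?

Input shape: (8, 3, 16, 24)
  -> after Conv2d: (8, 74, 16, 24)
  -> after ReLU: (8, 74, 16, 24)
Output shape: (8, 74, 5, 8)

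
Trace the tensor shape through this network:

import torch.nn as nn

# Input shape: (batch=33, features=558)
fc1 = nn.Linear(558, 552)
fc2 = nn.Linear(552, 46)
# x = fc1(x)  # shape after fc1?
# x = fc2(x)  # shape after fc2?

Input shape: (33, 558)
  -> after fc1: (33, 552)
Output shape: (33, 46)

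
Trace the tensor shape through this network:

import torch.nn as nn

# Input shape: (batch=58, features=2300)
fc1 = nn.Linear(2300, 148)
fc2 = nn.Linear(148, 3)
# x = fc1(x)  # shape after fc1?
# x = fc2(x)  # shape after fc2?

Input shape: (58, 2300)
  -> after fc1: (58, 148)
Output shape: (58, 3)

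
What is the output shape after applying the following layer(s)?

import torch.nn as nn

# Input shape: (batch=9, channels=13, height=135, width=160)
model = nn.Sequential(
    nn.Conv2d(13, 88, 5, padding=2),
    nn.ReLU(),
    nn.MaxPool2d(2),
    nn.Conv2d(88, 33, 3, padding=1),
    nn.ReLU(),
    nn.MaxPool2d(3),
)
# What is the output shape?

Input shape: (9, 13, 135, 160)
  -> after first Conv2d: (9, 88, 135, 160)
  -> after first MaxPool2d: (9, 88, 67, 80)
  -> after second Conv2d: (9, 33, 67, 80)
Output shape: (9, 33, 22, 26)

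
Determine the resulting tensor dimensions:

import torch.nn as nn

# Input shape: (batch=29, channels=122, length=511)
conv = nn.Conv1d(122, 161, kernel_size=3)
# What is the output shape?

Input shape: (29, 122, 511)
Output shape: (29, 161, 509)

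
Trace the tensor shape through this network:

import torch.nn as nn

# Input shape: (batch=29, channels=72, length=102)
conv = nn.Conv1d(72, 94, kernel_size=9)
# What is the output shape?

Input shape: (29, 72, 102)
Output shape: (29, 94, 94)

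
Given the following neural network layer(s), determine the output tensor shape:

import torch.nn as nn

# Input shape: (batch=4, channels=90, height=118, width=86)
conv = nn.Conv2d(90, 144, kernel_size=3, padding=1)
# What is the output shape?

Input shape: (4, 90, 118, 86)
Output shape: (4, 144, 118, 86)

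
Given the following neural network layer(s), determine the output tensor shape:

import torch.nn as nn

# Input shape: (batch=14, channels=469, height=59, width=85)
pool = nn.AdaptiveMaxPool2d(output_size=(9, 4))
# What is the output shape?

Input shape: (14, 469, 59, 85)
Output shape: (14, 469, 9, 4)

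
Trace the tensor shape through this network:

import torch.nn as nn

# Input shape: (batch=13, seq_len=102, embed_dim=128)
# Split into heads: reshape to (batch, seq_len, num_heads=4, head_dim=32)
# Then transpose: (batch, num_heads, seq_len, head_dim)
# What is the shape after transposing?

Input shape: (13, 102, 128)
  -> after reshape: (13, 102, 4, 32)
Output shape: (13, 4, 102, 32)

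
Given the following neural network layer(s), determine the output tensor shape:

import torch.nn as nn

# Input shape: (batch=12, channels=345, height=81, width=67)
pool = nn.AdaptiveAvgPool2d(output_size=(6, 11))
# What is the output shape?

Input shape: (12, 345, 81, 67)
Output shape: (12, 345, 6, 11)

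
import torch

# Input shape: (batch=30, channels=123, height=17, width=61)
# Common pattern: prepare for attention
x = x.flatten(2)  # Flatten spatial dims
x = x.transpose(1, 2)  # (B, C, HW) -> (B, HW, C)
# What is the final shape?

Input shape: (30, 123, 17, 61)
  -> after flatten(2): (30, 123, 1037)
Output shape: (30, 1037, 123)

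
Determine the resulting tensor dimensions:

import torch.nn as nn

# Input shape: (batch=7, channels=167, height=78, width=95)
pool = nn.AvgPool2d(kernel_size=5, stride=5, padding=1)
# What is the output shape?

Input shape: (7, 167, 78, 95)
Output shape: (7, 167, 16, 19)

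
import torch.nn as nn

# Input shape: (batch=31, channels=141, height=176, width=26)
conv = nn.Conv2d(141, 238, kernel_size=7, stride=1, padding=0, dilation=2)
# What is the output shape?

Input shape: (31, 141, 176, 26)
Output shape: (31, 238, 164, 14)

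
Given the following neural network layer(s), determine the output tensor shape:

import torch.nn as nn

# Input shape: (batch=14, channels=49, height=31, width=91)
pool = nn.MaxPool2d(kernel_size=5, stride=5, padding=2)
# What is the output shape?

Input shape: (14, 49, 31, 91)
Output shape: (14, 49, 7, 19)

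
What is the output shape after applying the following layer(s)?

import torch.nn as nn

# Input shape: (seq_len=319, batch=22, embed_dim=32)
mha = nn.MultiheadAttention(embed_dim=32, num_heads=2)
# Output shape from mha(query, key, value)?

Input shape: (319, 22, 32)
Output shape: (319, 22, 32)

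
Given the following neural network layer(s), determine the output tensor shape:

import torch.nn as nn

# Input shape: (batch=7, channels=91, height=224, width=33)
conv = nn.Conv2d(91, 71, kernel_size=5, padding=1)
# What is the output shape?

Input shape: (7, 91, 224, 33)
Output shape: (7, 71, 222, 31)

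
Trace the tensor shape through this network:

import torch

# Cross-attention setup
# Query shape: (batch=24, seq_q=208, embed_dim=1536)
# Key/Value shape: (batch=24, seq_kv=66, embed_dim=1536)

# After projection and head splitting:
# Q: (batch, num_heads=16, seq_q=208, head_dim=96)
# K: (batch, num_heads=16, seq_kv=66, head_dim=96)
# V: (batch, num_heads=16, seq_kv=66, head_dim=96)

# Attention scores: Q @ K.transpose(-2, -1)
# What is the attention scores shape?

Input shape: (24, 208, 1536)
Output shape: (24, 16, 208, 66)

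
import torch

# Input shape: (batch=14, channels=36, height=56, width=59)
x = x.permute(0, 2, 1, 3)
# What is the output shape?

Input shape: (14, 36, 56, 59)
Output shape: (14, 56, 36, 59)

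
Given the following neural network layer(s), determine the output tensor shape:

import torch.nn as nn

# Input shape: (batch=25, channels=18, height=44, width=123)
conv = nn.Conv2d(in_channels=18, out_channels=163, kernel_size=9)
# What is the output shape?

Input shape: (25, 18, 44, 123)
Output shape: (25, 163, 36, 115)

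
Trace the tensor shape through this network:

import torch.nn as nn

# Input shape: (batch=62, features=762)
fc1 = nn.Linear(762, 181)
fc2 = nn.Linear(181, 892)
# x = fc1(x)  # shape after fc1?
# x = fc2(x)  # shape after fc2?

Input shape: (62, 762)
  -> after fc1: (62, 181)
Output shape: (62, 892)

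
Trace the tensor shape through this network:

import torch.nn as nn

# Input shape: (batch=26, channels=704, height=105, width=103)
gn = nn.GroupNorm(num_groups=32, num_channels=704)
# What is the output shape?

Input shape: (26, 704, 105, 103)
Output shape: (26, 704, 105, 103)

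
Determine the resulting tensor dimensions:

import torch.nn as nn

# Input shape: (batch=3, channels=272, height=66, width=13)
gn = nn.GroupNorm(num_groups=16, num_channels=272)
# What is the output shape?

Input shape: (3, 272, 66, 13)
Output shape: (3, 272, 66, 13)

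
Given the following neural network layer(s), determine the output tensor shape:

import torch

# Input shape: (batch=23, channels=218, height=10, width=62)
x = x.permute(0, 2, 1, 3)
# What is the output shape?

Input shape: (23, 218, 10, 62)
Output shape: (23, 10, 218, 62)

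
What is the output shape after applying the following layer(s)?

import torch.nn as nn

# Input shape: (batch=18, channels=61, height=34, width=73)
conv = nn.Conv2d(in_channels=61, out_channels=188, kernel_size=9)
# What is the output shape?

Input shape: (18, 61, 34, 73)
Output shape: (18, 188, 26, 65)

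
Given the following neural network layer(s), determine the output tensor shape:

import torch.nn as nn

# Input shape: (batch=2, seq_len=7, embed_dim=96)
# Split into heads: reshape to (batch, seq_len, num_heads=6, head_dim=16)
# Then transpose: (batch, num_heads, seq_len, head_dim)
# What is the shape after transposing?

Input shape: (2, 7, 96)
  -> after reshape: (2, 7, 6, 16)
Output shape: (2, 6, 7, 16)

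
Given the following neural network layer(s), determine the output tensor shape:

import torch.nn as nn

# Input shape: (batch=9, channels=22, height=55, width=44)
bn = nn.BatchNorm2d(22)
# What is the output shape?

Input shape: (9, 22, 55, 44)
Output shape: (9, 22, 55, 44)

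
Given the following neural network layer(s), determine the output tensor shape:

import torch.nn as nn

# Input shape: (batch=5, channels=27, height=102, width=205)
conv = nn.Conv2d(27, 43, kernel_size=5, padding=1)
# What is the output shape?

Input shape: (5, 27, 102, 205)
Output shape: (5, 43, 100, 203)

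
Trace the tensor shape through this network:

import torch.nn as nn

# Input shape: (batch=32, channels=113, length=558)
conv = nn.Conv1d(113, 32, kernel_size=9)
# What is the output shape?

Input shape: (32, 113, 558)
Output shape: (32, 32, 550)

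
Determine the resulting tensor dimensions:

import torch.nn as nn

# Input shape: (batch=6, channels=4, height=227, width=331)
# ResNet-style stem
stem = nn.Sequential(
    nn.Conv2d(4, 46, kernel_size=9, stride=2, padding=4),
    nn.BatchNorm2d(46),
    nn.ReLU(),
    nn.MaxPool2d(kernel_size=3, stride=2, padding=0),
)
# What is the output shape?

Input shape: (6, 4, 227, 331)
  -> after Conv2d 9x9 stride=2: (6, 46, 114, 166)
Output shape: (6, 46, 56, 82)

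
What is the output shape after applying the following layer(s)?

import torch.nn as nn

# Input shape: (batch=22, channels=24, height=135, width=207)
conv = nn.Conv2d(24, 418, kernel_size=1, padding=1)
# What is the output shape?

Input shape: (22, 24, 135, 207)
Output shape: (22, 418, 137, 209)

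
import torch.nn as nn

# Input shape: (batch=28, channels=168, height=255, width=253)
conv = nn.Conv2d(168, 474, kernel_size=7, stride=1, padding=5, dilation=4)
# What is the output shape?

Input shape: (28, 168, 255, 253)
Output shape: (28, 474, 241, 239)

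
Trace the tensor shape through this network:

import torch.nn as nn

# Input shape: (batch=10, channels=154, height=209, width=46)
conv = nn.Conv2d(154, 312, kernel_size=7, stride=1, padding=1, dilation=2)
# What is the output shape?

Input shape: (10, 154, 209, 46)
Output shape: (10, 312, 199, 36)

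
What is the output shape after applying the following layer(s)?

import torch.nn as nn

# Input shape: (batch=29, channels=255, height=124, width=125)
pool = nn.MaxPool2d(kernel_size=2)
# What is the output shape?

Input shape: (29, 255, 124, 125)
Output shape: (29, 255, 62, 62)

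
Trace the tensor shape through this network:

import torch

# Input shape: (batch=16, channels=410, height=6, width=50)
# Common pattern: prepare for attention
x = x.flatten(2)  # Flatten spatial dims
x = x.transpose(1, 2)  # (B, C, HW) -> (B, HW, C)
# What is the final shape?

Input shape: (16, 410, 6, 50)
  -> after flatten(2): (16, 410, 300)
Output shape: (16, 300, 410)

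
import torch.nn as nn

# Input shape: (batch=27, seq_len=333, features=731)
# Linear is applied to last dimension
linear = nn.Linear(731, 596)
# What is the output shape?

Input shape: (27, 333, 731)
Output shape: (27, 333, 596)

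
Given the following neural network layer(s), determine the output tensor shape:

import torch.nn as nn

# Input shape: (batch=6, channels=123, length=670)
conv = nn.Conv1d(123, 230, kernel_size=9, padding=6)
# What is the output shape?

Input shape: (6, 123, 670)
Output shape: (6, 230, 674)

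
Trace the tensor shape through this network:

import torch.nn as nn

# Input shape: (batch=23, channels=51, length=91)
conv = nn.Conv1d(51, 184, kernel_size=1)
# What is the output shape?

Input shape: (23, 51, 91)
Output shape: (23, 184, 91)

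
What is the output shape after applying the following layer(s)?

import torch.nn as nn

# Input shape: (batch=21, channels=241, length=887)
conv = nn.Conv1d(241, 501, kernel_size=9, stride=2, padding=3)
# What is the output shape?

Input shape: (21, 241, 887)
Output shape: (21, 501, 443)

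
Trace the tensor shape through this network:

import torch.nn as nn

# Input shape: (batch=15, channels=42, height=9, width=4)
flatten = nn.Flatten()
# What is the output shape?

Input shape: (15, 42, 9, 4)
Output shape: (15, 1512)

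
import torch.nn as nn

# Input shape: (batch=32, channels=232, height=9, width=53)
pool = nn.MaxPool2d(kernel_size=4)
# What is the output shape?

Input shape: (32, 232, 9, 53)
Output shape: (32, 232, 2, 13)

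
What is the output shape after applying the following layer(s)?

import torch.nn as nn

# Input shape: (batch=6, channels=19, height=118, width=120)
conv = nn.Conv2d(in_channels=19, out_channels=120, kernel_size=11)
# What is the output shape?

Input shape: (6, 19, 118, 120)
Output shape: (6, 120, 108, 110)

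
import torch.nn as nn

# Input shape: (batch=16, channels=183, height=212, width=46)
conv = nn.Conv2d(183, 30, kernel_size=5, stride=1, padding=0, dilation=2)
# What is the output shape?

Input shape: (16, 183, 212, 46)
Output shape: (16, 30, 204, 38)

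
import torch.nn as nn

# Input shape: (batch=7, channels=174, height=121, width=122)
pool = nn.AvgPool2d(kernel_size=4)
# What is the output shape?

Input shape: (7, 174, 121, 122)
Output shape: (7, 174, 30, 30)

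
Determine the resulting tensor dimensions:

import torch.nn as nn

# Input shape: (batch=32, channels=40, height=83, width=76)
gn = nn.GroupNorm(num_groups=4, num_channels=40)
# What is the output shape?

Input shape: (32, 40, 83, 76)
Output shape: (32, 40, 83, 76)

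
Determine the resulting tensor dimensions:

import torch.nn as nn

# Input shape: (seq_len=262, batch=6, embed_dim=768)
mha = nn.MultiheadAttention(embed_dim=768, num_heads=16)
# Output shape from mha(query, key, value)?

Input shape: (262, 6, 768)
Output shape: (262, 6, 768)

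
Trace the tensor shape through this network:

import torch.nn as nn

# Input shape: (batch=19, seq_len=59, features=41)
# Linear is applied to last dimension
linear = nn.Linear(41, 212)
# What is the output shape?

Input shape: (19, 59, 41)
Output shape: (19, 59, 212)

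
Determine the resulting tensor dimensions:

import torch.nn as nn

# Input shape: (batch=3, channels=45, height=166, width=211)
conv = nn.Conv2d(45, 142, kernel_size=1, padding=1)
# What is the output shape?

Input shape: (3, 45, 166, 211)
Output shape: (3, 142, 168, 213)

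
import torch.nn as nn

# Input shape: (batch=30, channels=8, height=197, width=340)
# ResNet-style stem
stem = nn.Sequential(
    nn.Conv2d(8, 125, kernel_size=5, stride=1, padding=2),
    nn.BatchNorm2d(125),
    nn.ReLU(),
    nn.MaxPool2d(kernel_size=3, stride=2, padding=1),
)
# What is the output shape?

Input shape: (30, 8, 197, 340)
  -> after Conv2d 5x5 stride=1: (30, 125, 197, 340)
Output shape: (30, 125, 99, 170)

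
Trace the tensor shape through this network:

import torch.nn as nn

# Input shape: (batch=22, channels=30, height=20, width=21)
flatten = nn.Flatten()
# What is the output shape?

Input shape: (22, 30, 20, 21)
Output shape: (22, 12600)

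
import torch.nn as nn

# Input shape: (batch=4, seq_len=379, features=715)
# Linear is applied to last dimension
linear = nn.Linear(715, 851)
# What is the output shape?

Input shape: (4, 379, 715)
Output shape: (4, 379, 851)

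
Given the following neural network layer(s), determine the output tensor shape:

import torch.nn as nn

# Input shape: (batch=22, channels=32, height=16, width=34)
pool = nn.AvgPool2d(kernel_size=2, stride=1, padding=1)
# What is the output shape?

Input shape: (22, 32, 16, 34)
Output shape: (22, 32, 17, 35)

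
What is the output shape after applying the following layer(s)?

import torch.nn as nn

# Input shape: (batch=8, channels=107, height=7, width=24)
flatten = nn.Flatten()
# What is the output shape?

Input shape: (8, 107, 7, 24)
Output shape: (8, 17976)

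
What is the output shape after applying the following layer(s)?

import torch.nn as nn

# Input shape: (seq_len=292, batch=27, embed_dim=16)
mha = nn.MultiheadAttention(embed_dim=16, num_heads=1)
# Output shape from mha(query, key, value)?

Input shape: (292, 27, 16)
Output shape: (292, 27, 16)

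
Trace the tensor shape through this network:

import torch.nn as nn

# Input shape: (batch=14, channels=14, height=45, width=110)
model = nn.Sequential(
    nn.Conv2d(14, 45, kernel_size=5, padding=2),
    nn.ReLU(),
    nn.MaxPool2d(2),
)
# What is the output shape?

Input shape: (14, 14, 45, 110)
  -> after Conv2d: (14, 45, 45, 110)
  -> after ReLU: (14, 45, 45, 110)
Output shape: (14, 45, 22, 55)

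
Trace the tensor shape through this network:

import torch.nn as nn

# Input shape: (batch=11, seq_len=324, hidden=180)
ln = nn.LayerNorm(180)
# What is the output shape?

Input shape: (11, 324, 180)
Output shape: (11, 324, 180)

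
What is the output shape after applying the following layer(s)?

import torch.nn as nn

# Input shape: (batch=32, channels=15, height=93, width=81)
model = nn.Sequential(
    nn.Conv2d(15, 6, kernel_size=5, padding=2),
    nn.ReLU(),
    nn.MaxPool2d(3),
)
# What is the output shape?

Input shape: (32, 15, 93, 81)
  -> after Conv2d: (32, 6, 93, 81)
  -> after ReLU: (32, 6, 93, 81)
Output shape: (32, 6, 31, 27)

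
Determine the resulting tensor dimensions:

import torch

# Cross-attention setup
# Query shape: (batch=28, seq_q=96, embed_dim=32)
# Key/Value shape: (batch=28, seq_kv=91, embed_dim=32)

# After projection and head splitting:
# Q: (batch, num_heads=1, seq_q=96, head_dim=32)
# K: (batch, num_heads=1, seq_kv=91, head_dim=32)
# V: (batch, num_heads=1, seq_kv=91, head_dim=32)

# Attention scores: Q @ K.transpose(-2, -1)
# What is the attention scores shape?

Input shape: (28, 96, 32)
Output shape: (28, 1, 96, 91)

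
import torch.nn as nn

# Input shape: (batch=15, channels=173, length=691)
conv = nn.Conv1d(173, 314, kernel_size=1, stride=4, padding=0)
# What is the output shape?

Input shape: (15, 173, 691)
Output shape: (15, 314, 173)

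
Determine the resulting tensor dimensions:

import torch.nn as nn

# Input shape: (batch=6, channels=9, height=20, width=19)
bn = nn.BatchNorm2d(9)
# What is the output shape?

Input shape: (6, 9, 20, 19)
Output shape: (6, 9, 20, 19)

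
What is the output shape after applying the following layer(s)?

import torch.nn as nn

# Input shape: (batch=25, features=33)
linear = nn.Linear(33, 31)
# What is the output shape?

Input shape: (25, 33)
Output shape: (25, 31)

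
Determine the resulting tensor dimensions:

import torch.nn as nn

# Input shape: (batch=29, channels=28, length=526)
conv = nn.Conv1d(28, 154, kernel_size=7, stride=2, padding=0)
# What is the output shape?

Input shape: (29, 28, 526)
Output shape: (29, 154, 260)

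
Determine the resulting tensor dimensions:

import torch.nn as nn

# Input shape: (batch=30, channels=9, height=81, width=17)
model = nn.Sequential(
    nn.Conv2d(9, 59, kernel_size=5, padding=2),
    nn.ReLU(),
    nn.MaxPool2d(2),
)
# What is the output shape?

Input shape: (30, 9, 81, 17)
  -> after Conv2d: (30, 59, 81, 17)
  -> after ReLU: (30, 59, 81, 17)
Output shape: (30, 59, 40, 8)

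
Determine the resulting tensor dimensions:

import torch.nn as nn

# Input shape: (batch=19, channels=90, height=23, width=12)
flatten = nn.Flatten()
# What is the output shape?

Input shape: (19, 90, 23, 12)
Output shape: (19, 24840)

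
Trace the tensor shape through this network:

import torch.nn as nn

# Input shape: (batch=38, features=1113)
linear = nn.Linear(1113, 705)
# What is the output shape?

Input shape: (38, 1113)
Output shape: (38, 705)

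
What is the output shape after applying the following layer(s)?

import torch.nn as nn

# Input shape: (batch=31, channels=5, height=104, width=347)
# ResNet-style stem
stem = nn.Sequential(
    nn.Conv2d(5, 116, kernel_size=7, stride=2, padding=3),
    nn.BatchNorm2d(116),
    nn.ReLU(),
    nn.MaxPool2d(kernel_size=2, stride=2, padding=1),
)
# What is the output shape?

Input shape: (31, 5, 104, 347)
  -> after Conv2d 7x7 stride=2: (31, 116, 52, 174)
Output shape: (31, 116, 27, 88)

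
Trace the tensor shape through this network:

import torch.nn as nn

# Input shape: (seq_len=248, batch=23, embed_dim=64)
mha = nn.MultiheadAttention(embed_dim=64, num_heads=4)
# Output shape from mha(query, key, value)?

Input shape: (248, 23, 64)
Output shape: (248, 23, 64)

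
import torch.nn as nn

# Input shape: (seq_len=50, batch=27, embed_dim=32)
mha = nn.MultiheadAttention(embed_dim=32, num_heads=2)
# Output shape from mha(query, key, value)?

Input shape: (50, 27, 32)
Output shape: (50, 27, 32)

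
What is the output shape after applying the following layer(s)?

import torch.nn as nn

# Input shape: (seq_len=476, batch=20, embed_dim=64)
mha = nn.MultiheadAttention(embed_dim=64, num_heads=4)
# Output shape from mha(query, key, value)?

Input shape: (476, 20, 64)
Output shape: (476, 20, 64)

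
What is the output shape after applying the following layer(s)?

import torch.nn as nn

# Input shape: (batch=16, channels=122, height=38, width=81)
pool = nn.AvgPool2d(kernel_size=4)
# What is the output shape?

Input shape: (16, 122, 38, 81)
Output shape: (16, 122, 9, 20)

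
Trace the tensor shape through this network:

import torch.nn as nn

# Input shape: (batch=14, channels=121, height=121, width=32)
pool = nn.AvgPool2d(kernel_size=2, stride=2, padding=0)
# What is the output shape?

Input shape: (14, 121, 121, 32)
Output shape: (14, 121, 60, 16)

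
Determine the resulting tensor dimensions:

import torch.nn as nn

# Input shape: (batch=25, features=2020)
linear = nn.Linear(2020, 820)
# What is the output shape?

Input shape: (25, 2020)
Output shape: (25, 820)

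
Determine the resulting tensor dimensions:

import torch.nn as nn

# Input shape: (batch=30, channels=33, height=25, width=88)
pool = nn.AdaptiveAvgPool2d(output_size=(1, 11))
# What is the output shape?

Input shape: (30, 33, 25, 88)
Output shape: (30, 33, 1, 11)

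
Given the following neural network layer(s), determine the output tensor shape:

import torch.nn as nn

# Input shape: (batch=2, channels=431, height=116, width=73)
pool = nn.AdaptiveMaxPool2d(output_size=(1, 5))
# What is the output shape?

Input shape: (2, 431, 116, 73)
Output shape: (2, 431, 1, 5)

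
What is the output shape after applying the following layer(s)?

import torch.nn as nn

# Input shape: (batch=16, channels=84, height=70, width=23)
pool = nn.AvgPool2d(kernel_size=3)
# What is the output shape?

Input shape: (16, 84, 70, 23)
Output shape: (16, 84, 23, 7)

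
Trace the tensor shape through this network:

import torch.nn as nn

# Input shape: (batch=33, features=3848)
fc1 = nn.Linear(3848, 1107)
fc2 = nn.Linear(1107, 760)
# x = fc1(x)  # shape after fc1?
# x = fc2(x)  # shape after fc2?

Input shape: (33, 3848)
  -> after fc1: (33, 1107)
Output shape: (33, 760)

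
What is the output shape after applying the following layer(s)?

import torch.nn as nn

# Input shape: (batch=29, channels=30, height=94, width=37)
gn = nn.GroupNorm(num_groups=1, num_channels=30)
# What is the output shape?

Input shape: (29, 30, 94, 37)
Output shape: (29, 30, 94, 37)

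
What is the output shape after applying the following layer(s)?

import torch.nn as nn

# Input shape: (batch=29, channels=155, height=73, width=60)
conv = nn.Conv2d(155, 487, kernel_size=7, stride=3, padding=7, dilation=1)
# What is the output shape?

Input shape: (29, 155, 73, 60)
Output shape: (29, 487, 27, 23)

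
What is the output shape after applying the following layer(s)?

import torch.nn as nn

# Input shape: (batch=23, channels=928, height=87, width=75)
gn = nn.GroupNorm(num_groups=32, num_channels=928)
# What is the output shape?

Input shape: (23, 928, 87, 75)
Output shape: (23, 928, 87, 75)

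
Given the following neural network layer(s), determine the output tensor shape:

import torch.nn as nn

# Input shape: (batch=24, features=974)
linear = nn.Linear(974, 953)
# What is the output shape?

Input shape: (24, 974)
Output shape: (24, 953)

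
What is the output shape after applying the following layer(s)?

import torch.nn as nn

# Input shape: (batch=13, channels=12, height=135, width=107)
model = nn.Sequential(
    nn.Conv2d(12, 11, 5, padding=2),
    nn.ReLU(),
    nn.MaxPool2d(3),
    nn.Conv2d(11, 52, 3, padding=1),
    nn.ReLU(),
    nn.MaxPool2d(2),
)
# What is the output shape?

Input shape: (13, 12, 135, 107)
  -> after first Conv2d: (13, 11, 135, 107)
  -> after first MaxPool2d: (13, 11, 45, 35)
  -> after second Conv2d: (13, 52, 45, 35)
Output shape: (13, 52, 22, 17)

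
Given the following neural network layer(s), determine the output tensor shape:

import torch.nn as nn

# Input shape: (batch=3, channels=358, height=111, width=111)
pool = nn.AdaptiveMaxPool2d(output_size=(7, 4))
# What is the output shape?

Input shape: (3, 358, 111, 111)
Output shape: (3, 358, 7, 4)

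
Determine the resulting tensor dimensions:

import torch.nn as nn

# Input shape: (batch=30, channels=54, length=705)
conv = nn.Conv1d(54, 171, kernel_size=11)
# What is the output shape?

Input shape: (30, 54, 705)
Output shape: (30, 171, 695)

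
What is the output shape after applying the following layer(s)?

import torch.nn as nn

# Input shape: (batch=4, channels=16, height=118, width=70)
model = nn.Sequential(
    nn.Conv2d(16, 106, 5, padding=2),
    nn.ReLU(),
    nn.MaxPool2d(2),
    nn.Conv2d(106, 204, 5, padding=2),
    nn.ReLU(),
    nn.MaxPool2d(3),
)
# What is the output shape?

Input shape: (4, 16, 118, 70)
  -> after first Conv2d: (4, 106, 118, 70)
  -> after first MaxPool2d: (4, 106, 59, 35)
  -> after second Conv2d: (4, 204, 59, 35)
Output shape: (4, 204, 19, 11)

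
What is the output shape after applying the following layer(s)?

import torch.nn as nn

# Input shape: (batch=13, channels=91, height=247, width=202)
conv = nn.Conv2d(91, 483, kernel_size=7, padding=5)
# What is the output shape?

Input shape: (13, 91, 247, 202)
Output shape: (13, 483, 251, 206)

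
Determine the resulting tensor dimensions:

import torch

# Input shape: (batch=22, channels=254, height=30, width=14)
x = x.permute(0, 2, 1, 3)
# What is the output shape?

Input shape: (22, 254, 30, 14)
Output shape: (22, 30, 254, 14)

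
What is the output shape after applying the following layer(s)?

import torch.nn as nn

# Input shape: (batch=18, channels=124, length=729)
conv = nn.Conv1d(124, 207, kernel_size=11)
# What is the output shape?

Input shape: (18, 124, 729)
Output shape: (18, 207, 719)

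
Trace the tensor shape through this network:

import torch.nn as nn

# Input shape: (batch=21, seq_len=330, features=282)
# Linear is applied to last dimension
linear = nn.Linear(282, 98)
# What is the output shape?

Input shape: (21, 330, 282)
Output shape: (21, 330, 98)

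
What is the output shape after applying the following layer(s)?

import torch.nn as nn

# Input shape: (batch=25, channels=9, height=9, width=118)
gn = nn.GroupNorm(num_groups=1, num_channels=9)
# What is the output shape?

Input shape: (25, 9, 9, 118)
Output shape: (25, 9, 9, 118)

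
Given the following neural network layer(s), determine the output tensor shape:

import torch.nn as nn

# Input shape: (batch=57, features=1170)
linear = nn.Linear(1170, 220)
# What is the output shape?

Input shape: (57, 1170)
Output shape: (57, 220)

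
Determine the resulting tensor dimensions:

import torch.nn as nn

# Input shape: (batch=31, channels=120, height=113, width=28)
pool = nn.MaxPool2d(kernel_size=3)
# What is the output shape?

Input shape: (31, 120, 113, 28)
Output shape: (31, 120, 37, 9)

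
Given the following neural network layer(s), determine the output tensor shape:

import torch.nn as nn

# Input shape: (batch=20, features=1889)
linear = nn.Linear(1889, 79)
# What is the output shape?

Input shape: (20, 1889)
Output shape: (20, 79)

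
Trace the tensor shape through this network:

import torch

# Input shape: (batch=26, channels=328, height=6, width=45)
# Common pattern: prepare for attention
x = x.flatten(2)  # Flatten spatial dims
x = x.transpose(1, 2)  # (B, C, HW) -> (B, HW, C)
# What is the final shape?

Input shape: (26, 328, 6, 45)
  -> after flatten(2): (26, 328, 270)
Output shape: (26, 270, 328)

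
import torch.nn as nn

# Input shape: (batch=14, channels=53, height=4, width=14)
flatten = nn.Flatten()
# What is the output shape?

Input shape: (14, 53, 4, 14)
Output shape: (14, 2968)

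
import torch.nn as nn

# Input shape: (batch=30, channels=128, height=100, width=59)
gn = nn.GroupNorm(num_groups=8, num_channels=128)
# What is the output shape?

Input shape: (30, 128, 100, 59)
Output shape: (30, 128, 100, 59)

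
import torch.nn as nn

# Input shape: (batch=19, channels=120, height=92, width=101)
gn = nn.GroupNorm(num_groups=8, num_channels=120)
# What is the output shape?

Input shape: (19, 120, 92, 101)
Output shape: (19, 120, 92, 101)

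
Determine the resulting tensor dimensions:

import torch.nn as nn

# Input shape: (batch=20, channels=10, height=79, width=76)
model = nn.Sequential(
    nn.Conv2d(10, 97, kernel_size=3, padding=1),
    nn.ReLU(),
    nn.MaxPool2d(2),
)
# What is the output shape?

Input shape: (20, 10, 79, 76)
  -> after Conv2d: (20, 97, 79, 76)
  -> after ReLU: (20, 97, 79, 76)
Output shape: (20, 97, 39, 38)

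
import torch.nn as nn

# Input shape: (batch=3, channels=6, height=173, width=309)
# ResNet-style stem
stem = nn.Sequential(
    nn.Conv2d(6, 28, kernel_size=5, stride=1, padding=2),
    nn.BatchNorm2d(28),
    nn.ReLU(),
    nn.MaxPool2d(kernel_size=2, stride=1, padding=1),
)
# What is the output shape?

Input shape: (3, 6, 173, 309)
  -> after Conv2d 5x5 stride=1: (3, 28, 173, 309)
Output shape: (3, 28, 174, 310)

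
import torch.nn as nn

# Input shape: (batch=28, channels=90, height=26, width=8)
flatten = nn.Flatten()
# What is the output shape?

Input shape: (28, 90, 26, 8)
Output shape: (28, 18720)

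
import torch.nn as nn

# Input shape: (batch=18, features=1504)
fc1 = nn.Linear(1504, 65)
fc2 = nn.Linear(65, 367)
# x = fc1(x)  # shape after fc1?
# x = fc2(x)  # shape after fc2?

Input shape: (18, 1504)
  -> after fc1: (18, 65)
Output shape: (18, 367)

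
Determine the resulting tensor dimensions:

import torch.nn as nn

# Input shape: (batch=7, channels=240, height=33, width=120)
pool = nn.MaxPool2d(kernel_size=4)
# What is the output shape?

Input shape: (7, 240, 33, 120)
Output shape: (7, 240, 8, 30)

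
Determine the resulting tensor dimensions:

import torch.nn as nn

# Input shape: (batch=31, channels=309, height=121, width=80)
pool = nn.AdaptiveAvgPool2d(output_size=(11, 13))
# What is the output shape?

Input shape: (31, 309, 121, 80)
Output shape: (31, 309, 11, 13)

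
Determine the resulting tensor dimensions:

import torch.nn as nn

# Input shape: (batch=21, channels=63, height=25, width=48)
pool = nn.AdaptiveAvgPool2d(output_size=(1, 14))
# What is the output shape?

Input shape: (21, 63, 25, 48)
Output shape: (21, 63, 1, 14)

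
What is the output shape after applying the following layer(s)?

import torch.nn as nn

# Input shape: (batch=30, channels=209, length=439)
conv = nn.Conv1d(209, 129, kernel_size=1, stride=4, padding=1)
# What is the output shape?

Input shape: (30, 209, 439)
Output shape: (30, 129, 111)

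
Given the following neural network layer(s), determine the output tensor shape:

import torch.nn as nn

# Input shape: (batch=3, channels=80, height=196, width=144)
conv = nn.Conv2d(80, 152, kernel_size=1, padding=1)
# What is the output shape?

Input shape: (3, 80, 196, 144)
Output shape: (3, 152, 198, 146)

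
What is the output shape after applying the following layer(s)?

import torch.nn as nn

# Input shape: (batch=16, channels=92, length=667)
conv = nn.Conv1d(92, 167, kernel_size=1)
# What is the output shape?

Input shape: (16, 92, 667)
Output shape: (16, 167, 667)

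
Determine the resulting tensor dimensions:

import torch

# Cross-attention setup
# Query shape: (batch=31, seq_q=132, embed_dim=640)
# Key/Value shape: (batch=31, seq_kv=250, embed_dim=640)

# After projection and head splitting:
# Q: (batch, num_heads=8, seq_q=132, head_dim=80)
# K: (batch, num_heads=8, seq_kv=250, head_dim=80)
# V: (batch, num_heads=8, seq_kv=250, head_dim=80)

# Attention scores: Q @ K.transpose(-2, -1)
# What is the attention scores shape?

Input shape: (31, 132, 640)
Output shape: (31, 8, 132, 250)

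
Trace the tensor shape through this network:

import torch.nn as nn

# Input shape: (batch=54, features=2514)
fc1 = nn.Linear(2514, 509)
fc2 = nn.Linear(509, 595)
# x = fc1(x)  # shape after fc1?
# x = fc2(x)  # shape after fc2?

Input shape: (54, 2514)
  -> after fc1: (54, 509)
Output shape: (54, 595)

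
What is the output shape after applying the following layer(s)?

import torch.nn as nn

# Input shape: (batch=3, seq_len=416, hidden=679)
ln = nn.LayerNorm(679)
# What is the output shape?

Input shape: (3, 416, 679)
Output shape: (3, 416, 679)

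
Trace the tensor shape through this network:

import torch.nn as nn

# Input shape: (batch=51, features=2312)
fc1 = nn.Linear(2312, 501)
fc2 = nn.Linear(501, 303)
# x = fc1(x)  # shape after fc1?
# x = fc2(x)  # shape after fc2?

Input shape: (51, 2312)
  -> after fc1: (51, 501)
Output shape: (51, 303)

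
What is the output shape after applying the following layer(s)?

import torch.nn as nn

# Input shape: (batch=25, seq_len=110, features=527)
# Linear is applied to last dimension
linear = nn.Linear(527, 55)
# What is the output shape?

Input shape: (25, 110, 527)
Output shape: (25, 110, 55)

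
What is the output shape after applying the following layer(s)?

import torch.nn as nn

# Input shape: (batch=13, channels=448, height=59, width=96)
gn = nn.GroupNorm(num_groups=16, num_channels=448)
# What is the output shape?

Input shape: (13, 448, 59, 96)
Output shape: (13, 448, 59, 96)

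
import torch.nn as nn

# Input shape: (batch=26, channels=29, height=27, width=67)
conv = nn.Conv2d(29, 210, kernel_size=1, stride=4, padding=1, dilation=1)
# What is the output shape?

Input shape: (26, 29, 27, 67)
Output shape: (26, 210, 8, 18)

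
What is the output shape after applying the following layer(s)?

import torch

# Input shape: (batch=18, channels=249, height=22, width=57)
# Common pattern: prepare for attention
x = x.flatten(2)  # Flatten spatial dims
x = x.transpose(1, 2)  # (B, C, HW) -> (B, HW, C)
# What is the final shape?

Input shape: (18, 249, 22, 57)
  -> after flatten(2): (18, 249, 1254)
Output shape: (18, 1254, 249)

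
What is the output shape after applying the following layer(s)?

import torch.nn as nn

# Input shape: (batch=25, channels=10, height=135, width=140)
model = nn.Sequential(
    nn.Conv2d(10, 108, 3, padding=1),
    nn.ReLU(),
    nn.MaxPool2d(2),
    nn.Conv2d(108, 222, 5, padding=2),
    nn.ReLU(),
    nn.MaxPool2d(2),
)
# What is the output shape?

Input shape: (25, 10, 135, 140)
  -> after first Conv2d: (25, 108, 135, 140)
  -> after first MaxPool2d: (25, 108, 67, 70)
  -> after second Conv2d: (25, 222, 67, 70)
Output shape: (25, 222, 33, 35)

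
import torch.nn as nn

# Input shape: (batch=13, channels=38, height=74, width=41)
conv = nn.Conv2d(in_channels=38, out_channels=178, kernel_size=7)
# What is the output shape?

Input shape: (13, 38, 74, 41)
Output shape: (13, 178, 68, 35)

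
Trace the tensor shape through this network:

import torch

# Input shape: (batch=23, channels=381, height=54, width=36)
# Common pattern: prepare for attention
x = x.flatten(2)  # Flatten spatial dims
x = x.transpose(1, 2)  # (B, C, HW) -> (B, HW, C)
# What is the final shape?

Input shape: (23, 381, 54, 36)
  -> after flatten(2): (23, 381, 1944)
Output shape: (23, 1944, 381)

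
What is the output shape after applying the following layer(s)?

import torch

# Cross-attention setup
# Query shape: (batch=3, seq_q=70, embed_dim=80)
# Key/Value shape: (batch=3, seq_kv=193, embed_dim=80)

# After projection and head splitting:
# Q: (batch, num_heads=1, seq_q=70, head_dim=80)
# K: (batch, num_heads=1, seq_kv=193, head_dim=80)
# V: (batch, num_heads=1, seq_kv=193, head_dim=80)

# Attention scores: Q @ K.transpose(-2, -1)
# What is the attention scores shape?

Input shape: (3, 70, 80)
Output shape: (3, 1, 70, 193)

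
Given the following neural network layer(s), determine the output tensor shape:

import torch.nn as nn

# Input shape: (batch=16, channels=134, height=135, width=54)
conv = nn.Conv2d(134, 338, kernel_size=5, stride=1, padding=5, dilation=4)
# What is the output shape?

Input shape: (16, 134, 135, 54)
Output shape: (16, 338, 129, 48)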